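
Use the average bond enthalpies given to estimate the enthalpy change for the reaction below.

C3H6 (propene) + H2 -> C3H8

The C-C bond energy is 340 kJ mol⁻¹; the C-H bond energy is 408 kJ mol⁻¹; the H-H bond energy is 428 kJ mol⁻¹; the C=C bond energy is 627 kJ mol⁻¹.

Bonds broken (reactants):
  C-C: 1 × 340 = 340
  C-H: 6 × 408 = 2448
  C=C: 1 × 627 = 627
  H-H: 1 × 428 = 428
  Σ(broken) = 3843 kJ
Bonds formed (products):
  C-C: 2 × 340 = 680
  C-H: 8 × 408 = 3264
  Σ(formed) = 3944 kJ
ΔH = Σ(broken) − Σ(formed) = 3843 − 3944 = −101 kJ

ΔH ≈ −101 kJ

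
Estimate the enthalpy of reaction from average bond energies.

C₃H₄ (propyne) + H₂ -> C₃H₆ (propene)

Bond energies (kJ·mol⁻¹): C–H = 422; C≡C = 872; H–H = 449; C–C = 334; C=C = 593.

Bonds broken (reactants):
  C≡C: 1 × 872 = 872
  C–C: 1 × 334 = 334
  C–H: 4 × 422 = 1688
  H–H: 1 × 449 = 449
  Σ(broken) = 3343 kJ
Bonds formed (products):
  C–C: 1 × 334 = 334
  C–H: 6 × 422 = 2532
  C=C: 1 × 593 = 593
  Σ(formed) = 3459 kJ
ΔH = Σ(broken) − Σ(formed) = 3343 − 3459 = −116 kJ

ΔH ≈ −116 kJ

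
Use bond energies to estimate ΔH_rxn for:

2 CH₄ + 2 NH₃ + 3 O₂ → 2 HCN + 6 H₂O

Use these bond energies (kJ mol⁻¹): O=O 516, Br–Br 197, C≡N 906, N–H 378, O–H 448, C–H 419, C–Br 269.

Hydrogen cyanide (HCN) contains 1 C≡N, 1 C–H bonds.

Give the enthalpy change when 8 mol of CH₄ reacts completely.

Bonds broken (reactants):
  C–H: 8 × 419 = 3352
  N–H: 6 × 378 = 2268
  O=O: 3 × 516 = 1548
  Σ(broken) = 7168 kJ
Bonds formed (products):
  C≡N: 2 × 906 = 1812
  C–H: 2 × 419 = 838
  O–H: 12 × 448 = 5376
  Σ(formed) = 8026 kJ
ΔH = Σ(broken) − Σ(formed) = 7168 − 8026 = −858 kJ
For 4× the reaction as written: 4 × (−858) = −3432 kJ

ΔH = −3432 kJ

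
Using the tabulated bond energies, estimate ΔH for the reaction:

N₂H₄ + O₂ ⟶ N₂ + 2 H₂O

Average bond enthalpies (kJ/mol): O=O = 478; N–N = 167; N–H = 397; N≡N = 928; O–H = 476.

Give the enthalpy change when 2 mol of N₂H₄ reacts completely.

ΔH = −1198 kJ

Bonds broken (reactants):
  N–H: 4 × 397 = 1588
  N–N: 1 × 167 = 167
  O=O: 1 × 478 = 478
  Σ(broken) = 2233 kJ
Bonds formed (products):
  N≡N: 1 × 928 = 928
  O–H: 4 × 476 = 1904
  Σ(formed) = 2832 kJ
ΔH = Σ(broken) − Σ(formed) = 2233 − 2832 = −599 kJ
For 2× the reaction as written: 2 × (−599) = −1198 kJ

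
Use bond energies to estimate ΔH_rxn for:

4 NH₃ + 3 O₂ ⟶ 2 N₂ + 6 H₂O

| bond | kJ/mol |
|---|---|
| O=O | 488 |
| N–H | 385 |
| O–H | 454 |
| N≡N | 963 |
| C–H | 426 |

Bonds broken (reactants):
  N–H: 12 × 385 = 4620
  O=O: 3 × 488 = 1464
  Σ(broken) = 6084 kJ
Bonds formed (products):
  N≡N: 2 × 963 = 1926
  O–H: 12 × 454 = 5448
  Σ(formed) = 7374 kJ
ΔH = Σ(broken) − Σ(formed) = 6084 − 7374 = −1290 kJ

ΔH ≈ −1290 kJ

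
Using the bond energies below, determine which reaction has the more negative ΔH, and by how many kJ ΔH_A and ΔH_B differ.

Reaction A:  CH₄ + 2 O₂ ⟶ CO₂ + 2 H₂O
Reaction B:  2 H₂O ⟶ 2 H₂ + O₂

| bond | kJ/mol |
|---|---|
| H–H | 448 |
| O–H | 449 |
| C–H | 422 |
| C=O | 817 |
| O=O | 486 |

Reaction A:
  Bonds broken (reactants):
    C–H: 4 × 422 = 1688
    O=O: 2 × 486 = 972
    Σ(broken) = 2660 kJ
  Bonds formed (products):
    C=O: 2 × 817 = 1634
    O–H: 4 × 449 = 1796
    Σ(formed) = 3430 kJ
  ΔH_A = 2660 − 3430 = −770 kJ
Reaction B:
  Bonds broken (reactants):
    O–H: 4 × 449 = 1796
    Σ(broken) = 1796 kJ
  Bonds formed (products):
    H–H: 2 × 448 = 896
    O=O: 1 × 486 = 486
    Σ(formed) = 1382 kJ
  ΔH_B = 1796 − 1382 = +414 kJ
ΔH_A − ΔH_B = −1184 kJ, so reaction A has the more negative ΔH; |ΔH_A − ΔH_B| = 1184 kJ.

Reaction A, by 1184 kJ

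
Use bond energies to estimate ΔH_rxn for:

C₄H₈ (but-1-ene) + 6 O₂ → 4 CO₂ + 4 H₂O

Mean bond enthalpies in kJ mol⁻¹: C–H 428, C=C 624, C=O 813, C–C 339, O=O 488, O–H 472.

ΔH ≈ −2626 kJ

Bonds broken (reactants):
  C–C: 2 × 339 = 678
  C–H: 8 × 428 = 3424
  C=C: 1 × 624 = 624
  O=O: 6 × 488 = 2928
  Σ(broken) = 7654 kJ
Bonds formed (products):
  C=O: 8 × 813 = 6504
  O–H: 8 × 472 = 3776
  Σ(formed) = 10280 kJ
ΔH = Σ(broken) − Σ(formed) = 7654 − 10280 = −2626 kJ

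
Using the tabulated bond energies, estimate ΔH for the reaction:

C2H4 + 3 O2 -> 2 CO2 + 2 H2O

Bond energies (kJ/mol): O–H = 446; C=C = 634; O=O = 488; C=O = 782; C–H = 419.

ΔH ≈ −1138 kJ

Bonds broken (reactants):
  C–H: 4 × 419 = 1676
  C=C: 1 × 634 = 634
  O=O: 3 × 488 = 1464
  Σ(broken) = 3774 kJ
Bonds formed (products):
  C=O: 4 × 782 = 3128
  O–H: 4 × 446 = 1784
  Σ(formed) = 4912 kJ
ΔH = Σ(broken) − Σ(formed) = 3774 − 4912 = −1138 kJ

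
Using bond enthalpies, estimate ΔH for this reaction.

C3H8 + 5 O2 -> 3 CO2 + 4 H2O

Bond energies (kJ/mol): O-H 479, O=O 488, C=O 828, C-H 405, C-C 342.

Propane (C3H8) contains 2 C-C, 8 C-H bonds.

ΔH ≈ −2436 kJ

Bonds broken (reactants):
  C-C: 2 × 342 = 684
  C-H: 8 × 405 = 3240
  O=O: 5 × 488 = 2440
  Σ(broken) = 6364 kJ
Bonds formed (products):
  C=O: 6 × 828 = 4968
  O-H: 8 × 479 = 3832
  Σ(formed) = 8800 kJ
ΔH = Σ(broken) − Σ(formed) = 6364 − 8800 = −2436 kJ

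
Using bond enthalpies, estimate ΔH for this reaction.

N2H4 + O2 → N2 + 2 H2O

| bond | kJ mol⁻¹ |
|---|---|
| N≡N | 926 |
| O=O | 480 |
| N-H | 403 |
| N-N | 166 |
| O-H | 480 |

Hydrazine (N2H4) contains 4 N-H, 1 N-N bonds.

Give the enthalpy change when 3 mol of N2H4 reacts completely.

ΔH = −1764 kJ

Bonds broken (reactants):
  N-H: 4 × 403 = 1612
  N-N: 1 × 166 = 166
  O=O: 1 × 480 = 480
  Σ(broken) = 2258 kJ
Bonds formed (products):
  N≡N: 1 × 926 = 926
  O-H: 4 × 480 = 1920
  Σ(formed) = 2846 kJ
ΔH = Σ(broken) − Σ(formed) = 2258 − 2846 = −588 kJ
For 3× the reaction as written: 3 × (−588) = −1764 kJ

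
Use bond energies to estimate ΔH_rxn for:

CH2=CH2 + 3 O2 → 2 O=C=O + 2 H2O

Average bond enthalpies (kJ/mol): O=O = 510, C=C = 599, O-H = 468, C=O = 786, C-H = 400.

ΔH ≈ −1287 kJ

Bonds broken (reactants):
  C-H: 4 × 400 = 1600
  C=C: 1 × 599 = 599
  O=O: 3 × 510 = 1530
  Σ(broken) = 3729 kJ
Bonds formed (products):
  C=O: 4 × 786 = 3144
  O-H: 4 × 468 = 1872
  Σ(formed) = 5016 kJ
ΔH = Σ(broken) − Σ(formed) = 3729 − 5016 = −1287 kJ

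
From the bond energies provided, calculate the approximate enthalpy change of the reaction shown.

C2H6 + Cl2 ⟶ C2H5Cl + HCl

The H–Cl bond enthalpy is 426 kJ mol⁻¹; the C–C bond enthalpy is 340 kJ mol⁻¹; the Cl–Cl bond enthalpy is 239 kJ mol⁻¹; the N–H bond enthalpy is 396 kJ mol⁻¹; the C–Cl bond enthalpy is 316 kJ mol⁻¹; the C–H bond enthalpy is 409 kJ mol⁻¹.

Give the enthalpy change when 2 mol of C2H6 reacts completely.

ΔH = −188 kJ

Bonds broken (reactants):
  C–C: 1 × 340 = 340
  C–H: 6 × 409 = 2454
  Cl–Cl: 1 × 239 = 239
  Σ(broken) = 3033 kJ
Bonds formed (products):
  C–C: 1 × 340 = 340
  C–Cl: 1 × 316 = 316
  C–H: 5 × 409 = 2045
  H–Cl: 1 × 426 = 426
  Σ(formed) = 3127 kJ
ΔH = Σ(broken) − Σ(formed) = 3033 − 3127 = −94 kJ
For 2× the reaction as written: 2 × (−94) = −188 kJ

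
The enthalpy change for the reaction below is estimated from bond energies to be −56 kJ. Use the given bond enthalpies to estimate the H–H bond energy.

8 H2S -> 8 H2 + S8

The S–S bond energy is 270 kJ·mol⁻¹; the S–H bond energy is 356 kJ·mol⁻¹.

Let D be the H–H bond energy.
Σ(broken) = 16×356 = 5696
Σ(formed) = 8×D + 8×270 = 2160 + 8D
ΔH = Σ(broken) − Σ(formed) = (5696) − (2160 + 8D) = +3536 − 8D
Setting this equal to −56 kJ gives 8D = 3592, so D = 449 kJ/mol.

D(H–H) ≈ 449 kJ/mol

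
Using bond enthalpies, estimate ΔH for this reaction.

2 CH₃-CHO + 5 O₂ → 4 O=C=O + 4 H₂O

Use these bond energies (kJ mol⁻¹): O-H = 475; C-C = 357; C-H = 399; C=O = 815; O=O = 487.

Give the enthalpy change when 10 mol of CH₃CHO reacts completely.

ΔH = −11745 kJ

Bonds broken (reactants):
  C-C: 2 × 357 = 714
  C-H: 8 × 399 = 3192
  C=O: 2 × 815 = 1630
  O=O: 5 × 487 = 2435
  Σ(broken) = 7971 kJ
Bonds formed (products):
  C=O: 8 × 815 = 6520
  O-H: 8 × 475 = 3800
  Σ(formed) = 10320 kJ
ΔH = Σ(broken) − Σ(formed) = 7971 − 10320 = −2349 kJ
For 5× the reaction as written: 5 × (−2349) = −11745 kJ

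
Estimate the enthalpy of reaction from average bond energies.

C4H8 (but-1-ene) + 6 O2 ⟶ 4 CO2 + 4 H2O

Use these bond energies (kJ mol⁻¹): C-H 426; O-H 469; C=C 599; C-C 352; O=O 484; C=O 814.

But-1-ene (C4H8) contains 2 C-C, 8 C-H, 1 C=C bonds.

ΔH ≈ −2649 kJ

Bonds broken (reactants):
  C-C: 2 × 352 = 704
  C-H: 8 × 426 = 3408
  C=C: 1 × 599 = 599
  O=O: 6 × 484 = 2904
  Σ(broken) = 7615 kJ
Bonds formed (products):
  C=O: 8 × 814 = 6512
  O-H: 8 × 469 = 3752
  Σ(formed) = 10264 kJ
ΔH = Σ(broken) − Σ(formed) = 7615 − 10264 = −2649 kJ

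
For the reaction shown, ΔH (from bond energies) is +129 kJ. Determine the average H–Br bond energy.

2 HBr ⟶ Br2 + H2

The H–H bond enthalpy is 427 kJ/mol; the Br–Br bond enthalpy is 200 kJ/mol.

D(H–Br) ≈ 378 kJ/mol

Let D be the H–Br bond energy.
Σ(broken) = 2×D = 2D
Σ(formed) = 1×200 + 1×427 = 627
ΔH = Σ(broken) − Σ(formed) = (2D) − (627) = −627 + 2D
Setting this equal to +129 kJ gives 2D = 756, so D = 378 kJ/mol.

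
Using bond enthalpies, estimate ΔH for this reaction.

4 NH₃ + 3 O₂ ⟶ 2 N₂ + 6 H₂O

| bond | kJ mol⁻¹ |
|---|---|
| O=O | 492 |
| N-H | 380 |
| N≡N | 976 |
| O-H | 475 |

Bonds broken (reactants):
  N-H: 12 × 380 = 4560
  O=O: 3 × 492 = 1476
  Σ(broken) = 6036 kJ
Bonds formed (products):
  N≡N: 2 × 976 = 1952
  O-H: 12 × 475 = 5700
  Σ(formed) = 7652 kJ
ΔH = Σ(broken) − Σ(formed) = 6036 − 7652 = −1616 kJ

ΔH ≈ −1616 kJ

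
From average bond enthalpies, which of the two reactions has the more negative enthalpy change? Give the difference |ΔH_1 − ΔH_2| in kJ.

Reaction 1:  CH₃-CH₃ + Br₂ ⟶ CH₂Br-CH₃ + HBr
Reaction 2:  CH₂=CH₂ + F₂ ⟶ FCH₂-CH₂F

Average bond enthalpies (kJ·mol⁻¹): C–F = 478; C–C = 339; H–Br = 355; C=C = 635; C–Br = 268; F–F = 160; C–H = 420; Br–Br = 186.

Reaction 2, by 483 kJ

Reaction 1:
  Bonds broken (reactants):
    Br–Br: 1 × 186 = 186
    C–C: 1 × 339 = 339
    C–H: 6 × 420 = 2520
    Σ(broken) = 3045 kJ
  Bonds formed (products):
    C–Br: 1 × 268 = 268
    C–C: 1 × 339 = 339
    C–H: 5 × 420 = 2100
    H–Br: 1 × 355 = 355
    Σ(formed) = 3062 kJ
  ΔH_1 = 3045 − 3062 = −17 kJ
Reaction 2:
  Bonds broken (reactants):
    C–H: 4 × 420 = 1680
    C=C: 1 × 635 = 635
    F–F: 1 × 160 = 160
    Σ(broken) = 2475 kJ
  Bonds formed (products):
    C–C: 1 × 339 = 339
    C–F: 2 × 478 = 956
    C–H: 4 × 420 = 1680
    Σ(formed) = 2975 kJ
  ΔH_2 = 2475 − 2975 = −500 kJ
ΔH_1 − ΔH_2 = +483 kJ, so reaction 2 has the more negative ΔH; |ΔH_1 − ΔH_2| = 483 kJ.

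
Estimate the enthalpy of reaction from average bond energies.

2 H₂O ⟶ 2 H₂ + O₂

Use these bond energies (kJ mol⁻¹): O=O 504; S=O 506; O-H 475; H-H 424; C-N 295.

ΔH ≈ +548 kJ

Bonds broken (reactants):
  O-H: 4 × 475 = 1900
  Σ(broken) = 1900 kJ
Bonds formed (products):
  H-H: 2 × 424 = 848
  O=O: 1 × 504 = 504
  Σ(formed) = 1352 kJ
ΔH = Σ(broken) − Σ(formed) = 1900 − 1352 = +548 kJ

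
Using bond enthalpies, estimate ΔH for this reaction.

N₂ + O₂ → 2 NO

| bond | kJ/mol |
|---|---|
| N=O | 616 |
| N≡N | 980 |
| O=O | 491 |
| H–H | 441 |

Bonds broken (reactants):
  N≡N: 1 × 980 = 980
  O=O: 1 × 491 = 491
  Σ(broken) = 1471 kJ
Bonds formed (products):
  N=O: 2 × 616 = 1232
  Σ(formed) = 1232 kJ
ΔH = Σ(broken) − Σ(formed) = 1471 − 1232 = +239 kJ

ΔH ≈ +239 kJ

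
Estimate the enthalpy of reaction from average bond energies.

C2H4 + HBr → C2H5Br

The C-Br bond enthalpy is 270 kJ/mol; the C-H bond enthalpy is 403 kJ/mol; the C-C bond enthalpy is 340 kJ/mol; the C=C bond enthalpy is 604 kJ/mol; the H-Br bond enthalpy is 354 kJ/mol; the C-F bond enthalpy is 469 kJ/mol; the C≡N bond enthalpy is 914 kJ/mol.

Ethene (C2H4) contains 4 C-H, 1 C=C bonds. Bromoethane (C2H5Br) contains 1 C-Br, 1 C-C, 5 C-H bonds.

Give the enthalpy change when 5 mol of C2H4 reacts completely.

ΔH = −275 kJ

Bonds broken (reactants):
  C-H: 4 × 403 = 1612
  C=C: 1 × 604 = 604
  H-Br: 1 × 354 = 354
  Σ(broken) = 2570 kJ
Bonds formed (products):
  C-Br: 1 × 270 = 270
  C-C: 1 × 340 = 340
  C-H: 5 × 403 = 2015
  Σ(formed) = 2625 kJ
ΔH = Σ(broken) − Σ(formed) = 2570 − 2625 = −55 kJ
For 5× the reaction as written: 5 × (−55) = −275 kJ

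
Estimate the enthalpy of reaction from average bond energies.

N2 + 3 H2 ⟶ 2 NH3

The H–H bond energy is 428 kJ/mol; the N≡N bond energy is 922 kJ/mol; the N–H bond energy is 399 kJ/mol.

Bonds broken (reactants):
  H–H: 3 × 428 = 1284
  N≡N: 1 × 922 = 922
  Σ(broken) = 2206 kJ
Bonds formed (products):
  N–H: 6 × 399 = 2394
  Σ(formed) = 2394 kJ
ΔH = Σ(broken) − Σ(formed) = 2206 − 2394 = −188 kJ

ΔH ≈ −188 kJ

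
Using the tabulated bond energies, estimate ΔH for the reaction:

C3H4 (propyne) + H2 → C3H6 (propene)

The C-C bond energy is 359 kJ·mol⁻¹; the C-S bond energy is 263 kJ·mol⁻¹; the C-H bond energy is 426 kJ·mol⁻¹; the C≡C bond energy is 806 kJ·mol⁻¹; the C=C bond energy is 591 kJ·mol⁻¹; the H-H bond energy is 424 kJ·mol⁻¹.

ΔH ≈ −213 kJ

Bonds broken (reactants):
  C≡C: 1 × 806 = 806
  C-C: 1 × 359 = 359
  C-H: 4 × 426 = 1704
  H-H: 1 × 424 = 424
  Σ(broken) = 3293 kJ
Bonds formed (products):
  C-C: 1 × 359 = 359
  C-H: 6 × 426 = 2556
  C=C: 1 × 591 = 591
  Σ(formed) = 3506 kJ
ΔH = Σ(broken) − Σ(formed) = 3293 − 3506 = −213 kJ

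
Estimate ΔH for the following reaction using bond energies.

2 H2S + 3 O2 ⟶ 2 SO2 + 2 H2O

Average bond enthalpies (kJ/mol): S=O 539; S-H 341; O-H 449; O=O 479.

Bonds broken (reactants):
  O=O: 3 × 479 = 1437
  S-H: 4 × 341 = 1364
  Σ(broken) = 2801 kJ
Bonds formed (products):
  O-H: 4 × 449 = 1796
  S=O: 4 × 539 = 2156
  Σ(formed) = 3952 kJ
ΔH = Σ(broken) − Σ(formed) = 2801 − 3952 = −1151 kJ

ΔH ≈ −1151 kJ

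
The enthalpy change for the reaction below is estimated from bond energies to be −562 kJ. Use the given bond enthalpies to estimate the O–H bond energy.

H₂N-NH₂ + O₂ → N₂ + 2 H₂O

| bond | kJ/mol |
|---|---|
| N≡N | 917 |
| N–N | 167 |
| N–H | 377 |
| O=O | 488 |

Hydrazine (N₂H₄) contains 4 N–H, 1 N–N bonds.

Let D be the O–H bond energy.
Σ(broken) = 4×377 + 1×167 + 1×488 = 2163
Σ(formed) = 1×917 + 4×D = 917 + 4D
ΔH = Σ(broken) − Σ(formed) = (2163) − (917 + 4D) = +1246 − 4D
Setting this equal to −562 kJ gives 4D = 1808, so D = 452 kJ/mol.

D(O–H) ≈ 452 kJ/mol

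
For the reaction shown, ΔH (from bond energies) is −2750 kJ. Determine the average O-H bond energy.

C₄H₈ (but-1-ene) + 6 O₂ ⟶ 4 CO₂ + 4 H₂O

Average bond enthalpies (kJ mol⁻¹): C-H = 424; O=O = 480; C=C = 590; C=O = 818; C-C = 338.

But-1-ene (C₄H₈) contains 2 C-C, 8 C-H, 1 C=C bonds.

D(O-H) ≈ 468 kJ/mol

Let D be the O-H bond energy.
Σ(broken) = 2×338 + 8×424 + 1×590 + 6×480 = 7538
Σ(formed) = 8×818 + 8×D = 6544 + 8D
ΔH = Σ(broken) − Σ(formed) = (7538) − (6544 + 8D) = +994 − 8D
Setting this equal to −2750 kJ gives 8D = 3744, so D = 468 kJ/mol.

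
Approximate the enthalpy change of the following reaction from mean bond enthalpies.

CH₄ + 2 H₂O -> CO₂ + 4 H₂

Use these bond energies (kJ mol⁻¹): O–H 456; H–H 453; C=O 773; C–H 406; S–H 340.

ΔH ≈ +90 kJ

Bonds broken (reactants):
  C–H: 4 × 406 = 1624
  O–H: 4 × 456 = 1824
  Σ(broken) = 3448 kJ
Bonds formed (products):
  C=O: 2 × 773 = 1546
  H–H: 4 × 453 = 1812
  Σ(formed) = 3358 kJ
ΔH = Σ(broken) − Σ(formed) = 3448 − 3358 = +90 kJ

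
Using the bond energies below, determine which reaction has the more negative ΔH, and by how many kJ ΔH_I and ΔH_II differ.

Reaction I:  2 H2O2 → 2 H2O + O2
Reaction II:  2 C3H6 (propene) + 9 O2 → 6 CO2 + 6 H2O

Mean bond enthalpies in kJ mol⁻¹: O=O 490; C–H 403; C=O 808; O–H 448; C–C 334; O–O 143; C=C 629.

Reaction II, by 3696 kJ

Reaction I:
  Bonds broken (reactants):
    O–H: 4 × 448 = 1792
    O–O: 2 × 143 = 286
    Σ(broken) = 2078 kJ
  Bonds formed (products):
    O–H: 4 × 448 = 1792
    O=O: 1 × 490 = 490
    Σ(formed) = 2282 kJ
  ΔH_I = 2078 − 2282 = −204 kJ
Reaction II:
  Bonds broken (reactants):
    C–C: 2 × 334 = 668
    C–H: 12 × 403 = 4836
    C=C: 2 × 629 = 1258
    O=O: 9 × 490 = 4410
    Σ(broken) = 11172 kJ
  Bonds formed (products):
    C=O: 12 × 808 = 9696
    O–H: 12 × 448 = 5376
    Σ(formed) = 15072 kJ
  ΔH_II = 11172 − 15072 = −3900 kJ
ΔH_I − ΔH_II = +3696 kJ, so reaction II has the more negative ΔH; |ΔH_I − ΔH_II| = 3696 kJ.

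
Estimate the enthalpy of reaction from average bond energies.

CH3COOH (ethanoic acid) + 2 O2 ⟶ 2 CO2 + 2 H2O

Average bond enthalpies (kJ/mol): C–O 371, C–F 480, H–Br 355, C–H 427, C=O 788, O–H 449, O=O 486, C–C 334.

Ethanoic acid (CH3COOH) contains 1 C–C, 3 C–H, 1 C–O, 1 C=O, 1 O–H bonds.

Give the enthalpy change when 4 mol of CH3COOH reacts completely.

Bonds broken (reactants):
  C–C: 1 × 334 = 334
  C–H: 3 × 427 = 1281
  C–O: 1 × 371 = 371
  C=O: 1 × 788 = 788
  O–H: 1 × 449 = 449
  O=O: 2 × 486 = 972
  Σ(broken) = 4195 kJ
Bonds formed (products):
  C=O: 4 × 788 = 3152
  O–H: 4 × 449 = 1796
  Σ(formed) = 4948 kJ
ΔH = Σ(broken) − Σ(formed) = 4195 − 4948 = −753 kJ
For 4× the reaction as written: 4 × (−753) = −3012 kJ

ΔH = −3012 kJ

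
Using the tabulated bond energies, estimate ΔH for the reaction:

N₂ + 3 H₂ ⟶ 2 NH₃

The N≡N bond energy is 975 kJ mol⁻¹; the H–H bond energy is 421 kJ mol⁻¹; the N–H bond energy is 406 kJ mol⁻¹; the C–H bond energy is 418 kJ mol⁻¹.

ΔH ≈ −198 kJ

Bonds broken (reactants):
  H–H: 3 × 421 = 1263
  N≡N: 1 × 975 = 975
  Σ(broken) = 2238 kJ
Bonds formed (products):
  N–H: 6 × 406 = 2436
  Σ(formed) = 2436 kJ
ΔH = Σ(broken) − Σ(formed) = 2238 − 2436 = −198 kJ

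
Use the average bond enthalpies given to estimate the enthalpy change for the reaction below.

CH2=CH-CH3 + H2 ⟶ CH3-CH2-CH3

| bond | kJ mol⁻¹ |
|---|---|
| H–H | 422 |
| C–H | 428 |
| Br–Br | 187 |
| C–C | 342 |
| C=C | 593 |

Bonds broken (reactants):
  C–C: 1 × 342 = 342
  C–H: 6 × 428 = 2568
  C=C: 1 × 593 = 593
  H–H: 1 × 422 = 422
  Σ(broken) = 3925 kJ
Bonds formed (products):
  C–C: 2 × 342 = 684
  C–H: 8 × 428 = 3424
  Σ(formed) = 4108 kJ
ΔH = Σ(broken) − Σ(formed) = 3925 − 4108 = −183 kJ

ΔH ≈ −183 kJ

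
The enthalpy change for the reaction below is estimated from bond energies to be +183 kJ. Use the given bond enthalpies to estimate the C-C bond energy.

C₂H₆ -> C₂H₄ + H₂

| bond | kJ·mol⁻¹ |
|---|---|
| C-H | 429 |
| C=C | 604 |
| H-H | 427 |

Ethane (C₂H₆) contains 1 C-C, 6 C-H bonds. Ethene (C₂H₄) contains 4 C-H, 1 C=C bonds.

D(C-C) ≈ 356 kJ/mol

Let D be the C-C bond energy.
Σ(broken) = 1×D + 6×429 = 2574 + D
Σ(formed) = 4×429 + 1×604 + 1×427 = 2747
ΔH = Σ(broken) − Σ(formed) = (2574 + D) − (2747) = −173 + D
Setting this equal to +183 kJ gives D = 356 kJ/mol.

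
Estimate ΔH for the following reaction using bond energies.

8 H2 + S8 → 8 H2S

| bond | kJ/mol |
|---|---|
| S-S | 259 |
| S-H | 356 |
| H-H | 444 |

ΔH ≈ −72 kJ

Bonds broken (reactants):
  H-H: 8 × 444 = 3552
  S-S: 8 × 259 = 2072
  Σ(broken) = 5624 kJ
Bonds formed (products):
  S-H: 16 × 356 = 5696
  Σ(formed) = 5696 kJ
ΔH = Σ(broken) − Σ(formed) = 5624 − 5696 = −72 kJ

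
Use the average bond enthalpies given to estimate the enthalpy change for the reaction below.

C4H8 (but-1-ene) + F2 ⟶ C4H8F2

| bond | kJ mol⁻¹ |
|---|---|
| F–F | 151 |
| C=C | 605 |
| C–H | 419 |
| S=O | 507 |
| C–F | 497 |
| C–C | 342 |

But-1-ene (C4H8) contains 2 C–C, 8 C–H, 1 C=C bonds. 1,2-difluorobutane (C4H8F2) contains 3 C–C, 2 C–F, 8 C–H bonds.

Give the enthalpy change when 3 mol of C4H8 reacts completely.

ΔH = −1740 kJ

Bonds broken (reactants):
  C–C: 2 × 342 = 684
  C–H: 8 × 419 = 3352
  C=C: 1 × 605 = 605
  F–F: 1 × 151 = 151
  Σ(broken) = 4792 kJ
Bonds formed (products):
  C–C: 3 × 342 = 1026
  C–F: 2 × 497 = 994
  C–H: 8 × 419 = 3352
  Σ(formed) = 5372 kJ
ΔH = Σ(broken) − Σ(formed) = 4792 − 5372 = −580 kJ
For 3× the reaction as written: 3 × (−580) = −1740 kJ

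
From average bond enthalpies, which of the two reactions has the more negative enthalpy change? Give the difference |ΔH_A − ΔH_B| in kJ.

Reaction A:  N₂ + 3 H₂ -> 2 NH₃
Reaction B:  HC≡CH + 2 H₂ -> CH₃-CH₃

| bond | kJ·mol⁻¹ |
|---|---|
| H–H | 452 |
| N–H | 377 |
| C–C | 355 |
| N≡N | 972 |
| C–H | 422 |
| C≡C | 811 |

Reaction A:
  Bonds broken (reactants):
    H–H: 3 × 452 = 1356
    N≡N: 1 × 972 = 972
    Σ(broken) = 2328 kJ
  Bonds formed (products):
    N–H: 6 × 377 = 2262
    Σ(formed) = 2262 kJ
  ΔH_A = 2328 − 2262 = +66 kJ
Reaction B:
  Bonds broken (reactants):
    C≡C: 1 × 811 = 811
    C–H: 2 × 422 = 844
    H–H: 2 × 452 = 904
    Σ(broken) = 2559 kJ
  Bonds formed (products):
    C–C: 1 × 355 = 355
    C–H: 6 × 422 = 2532
    Σ(formed) = 2887 kJ
  ΔH_B = 2559 − 2887 = −328 kJ
ΔH_A − ΔH_B = +394 kJ, so reaction B has the more negative ΔH; |ΔH_A − ΔH_B| = 394 kJ.

Reaction B, by 394 kJ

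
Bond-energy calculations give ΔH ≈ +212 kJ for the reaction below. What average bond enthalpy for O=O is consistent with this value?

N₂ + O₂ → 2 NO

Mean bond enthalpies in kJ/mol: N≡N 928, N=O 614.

Let D be the O=O bond energy.
Σ(broken) = 1×928 + 1×D = 928 + D
Σ(formed) = 2×614 = 1228
ΔH = Σ(broken) − Σ(formed) = (928 + D) − (1228) = −300 + D
Setting this equal to +212 kJ gives D = 512 kJ/mol.

D(O=O) ≈ 512 kJ/mol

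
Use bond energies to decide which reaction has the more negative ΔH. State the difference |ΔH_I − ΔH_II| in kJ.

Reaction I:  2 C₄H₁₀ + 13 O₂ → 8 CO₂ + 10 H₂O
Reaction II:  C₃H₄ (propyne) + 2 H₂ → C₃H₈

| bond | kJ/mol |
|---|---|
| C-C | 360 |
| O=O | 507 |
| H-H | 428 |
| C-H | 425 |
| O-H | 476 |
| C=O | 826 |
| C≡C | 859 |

Reaction I, by 5140 kJ

Reaction I:
  Bonds broken (reactants):
    C-C: 6 × 360 = 2160
    C-H: 20 × 425 = 8500
    O=O: 13 × 507 = 6591
    Σ(broken) = 17251 kJ
  Bonds formed (products):
    C=O: 16 × 826 = 13216
    O-H: 20 × 476 = 9520
    Σ(formed) = 22736 kJ
  ΔH_I = 17251 − 22736 = −5485 kJ
Reaction II:
  Bonds broken (reactants):
    C≡C: 1 × 859 = 859
    C-C: 1 × 360 = 360
    C-H: 4 × 425 = 1700
    H-H: 2 × 428 = 856
    Σ(broken) = 3775 kJ
  Bonds formed (products):
    C-C: 2 × 360 = 720
    C-H: 8 × 425 = 3400
    Σ(formed) = 4120 kJ
  ΔH_II = 3775 − 4120 = −345 kJ
ΔH_I − ΔH_II = −5140 kJ, so reaction I has the more negative ΔH; |ΔH_I − ΔH_II| = 5140 kJ.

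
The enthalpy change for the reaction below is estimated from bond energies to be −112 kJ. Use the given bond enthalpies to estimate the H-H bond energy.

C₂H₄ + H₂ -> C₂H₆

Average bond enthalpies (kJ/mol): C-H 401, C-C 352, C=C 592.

Let D be the H-H bond energy.
Σ(broken) = 4×401 + 1×592 + 1×D = 2196 + D
Σ(formed) = 1×352 + 6×401 = 2758
ΔH = Σ(broken) − Σ(formed) = (2196 + D) − (2758) = −562 + D
Setting this equal to −112 kJ gives D = 450 kJ/mol.

D(H-H) ≈ 450 kJ/mol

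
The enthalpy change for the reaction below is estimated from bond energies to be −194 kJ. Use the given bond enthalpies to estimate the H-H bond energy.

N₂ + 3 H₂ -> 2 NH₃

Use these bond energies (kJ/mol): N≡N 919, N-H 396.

Let D be the H-H bond energy.
Σ(broken) = 3×D + 1×919 = 919 + 3D
Σ(formed) = 6×396 = 2376
ΔH = Σ(broken) − Σ(formed) = (919 + 3D) − (2376) = −1457 + 3D
Setting this equal to −194 kJ gives 3D = 1263, so D = 421 kJ/mol.

D(H-H) ≈ 421 kJ/mol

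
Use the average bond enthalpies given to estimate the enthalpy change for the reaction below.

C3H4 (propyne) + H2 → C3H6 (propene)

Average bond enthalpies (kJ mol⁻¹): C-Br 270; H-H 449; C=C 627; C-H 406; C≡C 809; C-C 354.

Bonds broken (reactants):
  C≡C: 1 × 809 = 809
  C-C: 1 × 354 = 354
  C-H: 4 × 406 = 1624
  H-H: 1 × 449 = 449
  Σ(broken) = 3236 kJ
Bonds formed (products):
  C-C: 1 × 354 = 354
  C-H: 6 × 406 = 2436
  C=C: 1 × 627 = 627
  Σ(formed) = 3417 kJ
ΔH = Σ(broken) − Σ(formed) = 3236 − 3417 = −181 kJ

ΔH ≈ −181 kJ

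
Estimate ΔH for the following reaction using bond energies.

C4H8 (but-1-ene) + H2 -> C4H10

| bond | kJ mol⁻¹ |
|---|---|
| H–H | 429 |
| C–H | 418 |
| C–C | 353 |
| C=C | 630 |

Bonds broken (reactants):
  C–C: 2 × 353 = 706
  C–H: 8 × 418 = 3344
  C=C: 1 × 630 = 630
  H–H: 1 × 429 = 429
  Σ(broken) = 5109 kJ
Bonds formed (products):
  C–C: 3 × 353 = 1059
  C–H: 10 × 418 = 4180
  Σ(formed) = 5239 kJ
ΔH = Σ(broken) − Σ(formed) = 5109 − 5239 = −130 kJ

ΔH ≈ −130 kJ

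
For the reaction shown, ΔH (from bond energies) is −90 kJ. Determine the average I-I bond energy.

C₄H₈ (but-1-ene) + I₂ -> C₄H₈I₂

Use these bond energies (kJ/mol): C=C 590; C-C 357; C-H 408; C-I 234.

D(I-I) ≈ 145 kJ/mol

Let D be the I-I bond energy.
Σ(broken) = 2×357 + 8×408 + 1×590 + 1×D = 4568 + D
Σ(formed) = 3×357 + 8×408 + 2×234 = 4803
ΔH = Σ(broken) − Σ(formed) = (4568 + D) − (4803) = −235 + D
Setting this equal to −90 kJ gives D = 145 kJ/mol.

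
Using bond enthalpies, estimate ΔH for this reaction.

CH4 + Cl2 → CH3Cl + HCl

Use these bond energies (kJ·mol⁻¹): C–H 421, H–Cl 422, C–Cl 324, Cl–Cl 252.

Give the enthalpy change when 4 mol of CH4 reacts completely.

Bonds broken (reactants):
  C–H: 4 × 421 = 1684
  Cl–Cl: 1 × 252 = 252
  Σ(broken) = 1936 kJ
Bonds formed (products):
  C–Cl: 1 × 324 = 324
  C–H: 3 × 421 = 1263
  H–Cl: 1 × 422 = 422
  Σ(formed) = 2009 kJ
ΔH = Σ(broken) − Σ(formed) = 1936 − 2009 = −73 kJ
For 4× the reaction as written: 4 × (−73) = −292 kJ

ΔH = −292 kJ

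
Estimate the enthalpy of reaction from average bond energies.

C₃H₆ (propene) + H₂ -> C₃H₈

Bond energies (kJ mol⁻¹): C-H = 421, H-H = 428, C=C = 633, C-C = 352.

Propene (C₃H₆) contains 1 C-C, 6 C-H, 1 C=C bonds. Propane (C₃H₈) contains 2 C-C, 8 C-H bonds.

ΔH ≈ −133 kJ

Bonds broken (reactants):
  C-C: 1 × 352 = 352
  C-H: 6 × 421 = 2526
  C=C: 1 × 633 = 633
  H-H: 1 × 428 = 428
  Σ(broken) = 3939 kJ
Bonds formed (products):
  C-C: 2 × 352 = 704
  C-H: 8 × 421 = 3368
  Σ(formed) = 4072 kJ
ΔH = Σ(broken) − Σ(formed) = 3939 − 4072 = −133 kJ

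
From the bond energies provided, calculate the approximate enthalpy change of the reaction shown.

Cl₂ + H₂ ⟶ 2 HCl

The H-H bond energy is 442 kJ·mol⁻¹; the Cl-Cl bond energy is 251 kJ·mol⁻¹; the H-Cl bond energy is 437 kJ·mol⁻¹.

ΔH ≈ −181 kJ

Bonds broken (reactants):
  Cl-Cl: 1 × 251 = 251
  H-H: 1 × 442 = 442
  Σ(broken) = 693 kJ
Bonds formed (products):
  H-Cl: 2 × 437 = 874
  Σ(formed) = 874 kJ
ΔH = Σ(broken) − Σ(formed) = 693 − 874 = −181 kJ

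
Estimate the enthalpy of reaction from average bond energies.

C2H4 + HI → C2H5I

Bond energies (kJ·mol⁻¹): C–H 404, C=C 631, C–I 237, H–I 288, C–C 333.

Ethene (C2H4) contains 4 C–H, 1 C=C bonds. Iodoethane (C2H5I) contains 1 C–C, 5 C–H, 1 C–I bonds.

ΔH ≈ −55 kJ

Bonds broken (reactants):
  C–H: 4 × 404 = 1616
  C=C: 1 × 631 = 631
  H–I: 1 × 288 = 288
  Σ(broken) = 2535 kJ
Bonds formed (products):
  C–C: 1 × 333 = 333
  C–H: 5 × 404 = 2020
  C–I: 1 × 237 = 237
  Σ(formed) = 2590 kJ
ΔH = Σ(broken) − Σ(formed) = 2535 − 2590 = −55 kJ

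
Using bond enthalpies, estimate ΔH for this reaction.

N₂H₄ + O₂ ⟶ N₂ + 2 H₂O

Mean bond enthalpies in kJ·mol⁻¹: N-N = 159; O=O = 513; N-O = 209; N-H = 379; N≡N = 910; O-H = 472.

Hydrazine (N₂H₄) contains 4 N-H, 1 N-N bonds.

Bonds broken (reactants):
  N-H: 4 × 379 = 1516
  N-N: 1 × 159 = 159
  O=O: 1 × 513 = 513
  Σ(broken) = 2188 kJ
Bonds formed (products):
  N≡N: 1 × 910 = 910
  O-H: 4 × 472 = 1888
  Σ(formed) = 2798 kJ
ΔH = Σ(broken) − Σ(formed) = 2188 − 2798 = −610 kJ

ΔH ≈ −610 kJ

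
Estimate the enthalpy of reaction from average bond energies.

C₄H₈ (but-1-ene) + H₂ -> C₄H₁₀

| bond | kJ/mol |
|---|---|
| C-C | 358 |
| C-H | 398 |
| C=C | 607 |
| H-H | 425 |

Bonds broken (reactants):
  C-C: 2 × 358 = 716
  C-H: 8 × 398 = 3184
  C=C: 1 × 607 = 607
  H-H: 1 × 425 = 425
  Σ(broken) = 4932 kJ
Bonds formed (products):
  C-C: 3 × 358 = 1074
  C-H: 10 × 398 = 3980
  Σ(formed) = 5054 kJ
ΔH = Σ(broken) − Σ(formed) = 4932 − 5054 = −122 kJ

ΔH ≈ −122 kJ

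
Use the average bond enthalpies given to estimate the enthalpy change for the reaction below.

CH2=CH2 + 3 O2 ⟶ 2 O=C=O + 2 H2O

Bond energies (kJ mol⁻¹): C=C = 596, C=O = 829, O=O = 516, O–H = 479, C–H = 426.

Bonds broken (reactants):
  C–H: 4 × 426 = 1704
  C=C: 1 × 596 = 596
  O=O: 3 × 516 = 1548
  Σ(broken) = 3848 kJ
Bonds formed (products):
  C=O: 4 × 829 = 3316
  O–H: 4 × 479 = 1916
  Σ(formed) = 5232 kJ
ΔH = Σ(broken) − Σ(formed) = 3848 − 5232 = −1384 kJ

ΔH ≈ −1384 kJ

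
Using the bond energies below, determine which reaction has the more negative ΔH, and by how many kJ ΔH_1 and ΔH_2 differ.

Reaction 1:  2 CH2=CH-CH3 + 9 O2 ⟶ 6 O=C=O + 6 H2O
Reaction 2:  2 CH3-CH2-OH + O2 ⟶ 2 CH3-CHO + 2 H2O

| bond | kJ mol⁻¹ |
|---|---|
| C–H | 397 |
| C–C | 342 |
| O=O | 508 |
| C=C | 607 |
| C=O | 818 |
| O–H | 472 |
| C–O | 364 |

Reaction 1, by 3696 kJ

Reaction 1:
  Bonds broken (reactants):
    C–C: 2 × 342 = 684
    C–H: 12 × 397 = 4764
    C=C: 2 × 607 = 1214
    O=O: 9 × 508 = 4572
    Σ(broken) = 11234 kJ
  Bonds formed (products):
    C=O: 12 × 818 = 9816
    O–H: 12 × 472 = 5664
    Σ(formed) = 15480 kJ
  ΔH_1 = 11234 − 15480 = −4246 kJ
Reaction 2:
  Bonds broken (reactants):
    C–C: 2 × 342 = 684
    C–H: 10 × 397 = 3970
    C–O: 2 × 364 = 728
    O–H: 2 × 472 = 944
    O=O: 1 × 508 = 508
    Σ(broken) = 6834 kJ
  Bonds formed (products):
    C–C: 2 × 342 = 684
    C–H: 8 × 397 = 3176
    C=O: 2 × 818 = 1636
    O–H: 4 × 472 = 1888
    Σ(formed) = 7384 kJ
  ΔH_2 = 6834 − 7384 = −550 kJ
ΔH_1 − ΔH_2 = −3696 kJ, so reaction 1 has the more negative ΔH; |ΔH_1 − ΔH_2| = 3696 kJ.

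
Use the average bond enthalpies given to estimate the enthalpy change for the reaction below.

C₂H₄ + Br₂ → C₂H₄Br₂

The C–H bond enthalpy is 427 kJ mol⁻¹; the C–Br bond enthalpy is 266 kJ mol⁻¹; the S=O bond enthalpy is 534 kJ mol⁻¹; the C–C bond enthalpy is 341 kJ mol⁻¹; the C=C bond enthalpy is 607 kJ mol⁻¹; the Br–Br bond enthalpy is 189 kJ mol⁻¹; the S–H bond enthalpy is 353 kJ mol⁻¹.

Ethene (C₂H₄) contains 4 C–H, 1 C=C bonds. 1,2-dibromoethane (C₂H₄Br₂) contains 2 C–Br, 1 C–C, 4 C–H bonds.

ΔH ≈ −77 kJ

Bonds broken (reactants):
  Br–Br: 1 × 189 = 189
  C–H: 4 × 427 = 1708
  C=C: 1 × 607 = 607
  Σ(broken) = 2504 kJ
Bonds formed (products):
  C–Br: 2 × 266 = 532
  C–C: 1 × 341 = 341
  C–H: 4 × 427 = 1708
  Σ(formed) = 2581 kJ
ΔH = Σ(broken) − Σ(formed) = 2504 − 2581 = −77 kJ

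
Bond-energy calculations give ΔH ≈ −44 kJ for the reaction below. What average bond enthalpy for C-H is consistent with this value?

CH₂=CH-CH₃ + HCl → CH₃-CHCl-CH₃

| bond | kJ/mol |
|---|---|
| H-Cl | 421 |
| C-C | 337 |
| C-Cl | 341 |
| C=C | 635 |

D(C-H) ≈ 422 kJ/mol

Let D be the C-H bond energy.
Σ(broken) = 1×337 + 6×D + 1×635 + 1×421 = 1393 + 6D
Σ(formed) = 2×337 + 1×341 + 7×D = 1015 + 7D
ΔH = Σ(broken) − Σ(formed) = (1393 + 6D) − (1015 + 7D) = +378 − D
Setting this equal to −44 kJ gives D = 422 kJ/mol.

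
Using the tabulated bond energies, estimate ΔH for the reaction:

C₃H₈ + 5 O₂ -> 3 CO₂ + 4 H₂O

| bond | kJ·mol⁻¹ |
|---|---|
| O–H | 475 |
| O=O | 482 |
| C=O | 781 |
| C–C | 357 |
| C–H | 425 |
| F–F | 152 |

Bonds broken (reactants):
  C–C: 2 × 357 = 714
  C–H: 8 × 425 = 3400
  O=O: 5 × 482 = 2410
  Σ(broken) = 6524 kJ
Bonds formed (products):
  C=O: 6 × 781 = 4686
  O–H: 8 × 475 = 3800
  Σ(formed) = 8486 kJ
ΔH = Σ(broken) − Σ(formed) = 6524 − 8486 = −1962 kJ

ΔH ≈ −1962 kJ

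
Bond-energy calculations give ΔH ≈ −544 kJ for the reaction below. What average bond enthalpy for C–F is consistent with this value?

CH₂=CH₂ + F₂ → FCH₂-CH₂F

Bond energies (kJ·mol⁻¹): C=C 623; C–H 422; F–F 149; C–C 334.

D(C–F) ≈ 491 kJ/mol

Let D be the C–F bond energy.
Σ(broken) = 4×422 + 1×623 + 1×149 = 2460
Σ(formed) = 1×334 + 2×D + 4×422 = 2022 + 2D
ΔH = Σ(broken) − Σ(formed) = (2460) − (2022 + 2D) = +438 − 2D
Setting this equal to −544 kJ gives 2D = 982, so D = 491 kJ/mol.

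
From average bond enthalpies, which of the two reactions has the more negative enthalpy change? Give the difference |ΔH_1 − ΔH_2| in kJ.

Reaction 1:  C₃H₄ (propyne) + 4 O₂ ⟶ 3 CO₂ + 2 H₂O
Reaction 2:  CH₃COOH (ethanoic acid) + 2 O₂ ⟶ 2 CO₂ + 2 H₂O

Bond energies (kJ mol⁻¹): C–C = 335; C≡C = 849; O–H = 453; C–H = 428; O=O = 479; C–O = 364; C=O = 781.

Reaction 1, by 925 kJ

Reaction 1:
  Bonds broken (reactants):
    C≡C: 1 × 849 = 849
    C–C: 1 × 335 = 335
    C–H: 4 × 428 = 1712
    O=O: 4 × 479 = 1916
    Σ(broken) = 4812 kJ
  Bonds formed (products):
    C=O: 6 × 781 = 4686
    O–H: 4 × 453 = 1812
    Σ(formed) = 6498 kJ
  ΔH_1 = 4812 − 6498 = −1686 kJ
Reaction 2:
  Bonds broken (reactants):
    C–C: 1 × 335 = 335
    C–H: 3 × 428 = 1284
    C–O: 1 × 364 = 364
    C=O: 1 × 781 = 781
    O–H: 1 × 453 = 453
    O=O: 2 × 479 = 958
    Σ(broken) = 4175 kJ
  Bonds formed (products):
    C=O: 4 × 781 = 3124
    O–H: 4 × 453 = 1812
    Σ(formed) = 4936 kJ
  ΔH_2 = 4175 − 4936 = −761 kJ
ΔH_1 − ΔH_2 = −925 kJ, so reaction 1 has the more negative ΔH; |ΔH_1 − ΔH_2| = 925 kJ.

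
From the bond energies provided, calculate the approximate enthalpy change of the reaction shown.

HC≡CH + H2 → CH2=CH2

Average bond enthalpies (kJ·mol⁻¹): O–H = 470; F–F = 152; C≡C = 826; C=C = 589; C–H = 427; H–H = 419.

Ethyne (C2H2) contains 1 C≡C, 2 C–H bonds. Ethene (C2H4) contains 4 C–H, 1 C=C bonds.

ΔH ≈ −198 kJ

Bonds broken (reactants):
  C≡C: 1 × 826 = 826
  C–H: 2 × 427 = 854
  H–H: 1 × 419 = 419
  Σ(broken) = 2099 kJ
Bonds formed (products):
  C–H: 4 × 427 = 1708
  C=C: 1 × 589 = 589
  Σ(formed) = 2297 kJ
ΔH = Σ(broken) − Σ(formed) = 2099 − 2297 = −198 kJ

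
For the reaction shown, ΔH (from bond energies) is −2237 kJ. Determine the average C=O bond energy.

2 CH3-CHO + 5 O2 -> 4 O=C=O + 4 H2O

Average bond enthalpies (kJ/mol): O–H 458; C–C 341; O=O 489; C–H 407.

D(C=O) ≈ 826 kJ/mol

Let D be the C=O bond energy.
Σ(broken) = 2×341 + 8×407 + 2×D + 5×489 = 6383 + 2D
Σ(formed) = 8×D + 8×458 = 3664 + 8D
ΔH = Σ(broken) − Σ(formed) = (6383 + 2D) − (3664 + 8D) = +2719 − 6D
Setting this equal to −2237 kJ gives 6D = 4956, so D = 826 kJ/mol.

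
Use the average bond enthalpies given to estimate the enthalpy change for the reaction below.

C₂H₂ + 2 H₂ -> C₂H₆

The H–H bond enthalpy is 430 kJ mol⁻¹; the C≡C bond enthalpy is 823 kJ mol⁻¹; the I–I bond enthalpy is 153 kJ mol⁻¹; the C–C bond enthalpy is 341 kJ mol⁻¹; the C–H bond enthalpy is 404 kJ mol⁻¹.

Bonds broken (reactants):
  C≡C: 1 × 823 = 823
  C–H: 2 × 404 = 808
  H–H: 2 × 430 = 860
  Σ(broken) = 2491 kJ
Bonds formed (products):
  C–C: 1 × 341 = 341
  C–H: 6 × 404 = 2424
  Σ(formed) = 2765 kJ
ΔH = Σ(broken) − Σ(formed) = 2491 − 2765 = −274 kJ

ΔH ≈ −274 kJ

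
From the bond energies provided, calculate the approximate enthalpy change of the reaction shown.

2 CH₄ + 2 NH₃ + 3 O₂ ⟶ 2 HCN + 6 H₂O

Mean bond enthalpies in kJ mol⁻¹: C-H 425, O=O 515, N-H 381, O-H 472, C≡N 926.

ΔH ≈ −1135 kJ

Bonds broken (reactants):
  C-H: 8 × 425 = 3400
  N-H: 6 × 381 = 2286
  O=O: 3 × 515 = 1545
  Σ(broken) = 7231 kJ
Bonds formed (products):
  C≡N: 2 × 926 = 1852
  C-H: 2 × 425 = 850
  O-H: 12 × 472 = 5664
  Σ(formed) = 8366 kJ
ΔH = Σ(broken) − Σ(formed) = 7231 − 8366 = −1135 kJ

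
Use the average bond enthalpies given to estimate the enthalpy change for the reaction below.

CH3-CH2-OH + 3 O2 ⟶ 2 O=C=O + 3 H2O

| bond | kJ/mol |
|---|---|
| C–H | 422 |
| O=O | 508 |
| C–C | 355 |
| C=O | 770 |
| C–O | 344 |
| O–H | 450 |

ΔH ≈ −997 kJ

Bonds broken (reactants):
  C–C: 1 × 355 = 355
  C–H: 5 × 422 = 2110
  C–O: 1 × 344 = 344
  O–H: 1 × 450 = 450
  O=O: 3 × 508 = 1524
  Σ(broken) = 4783 kJ
Bonds formed (products):
  C=O: 4 × 770 = 3080
  O–H: 6 × 450 = 2700
  Σ(formed) = 5780 kJ
ΔH = Σ(broken) − Σ(formed) = 4783 − 5780 = −997 kJ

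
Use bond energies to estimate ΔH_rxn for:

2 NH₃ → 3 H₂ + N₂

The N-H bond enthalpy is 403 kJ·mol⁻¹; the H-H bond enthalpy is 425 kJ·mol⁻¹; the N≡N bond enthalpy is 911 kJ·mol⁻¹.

ΔH ≈ +232 kJ

Bonds broken (reactants):
  N-H: 6 × 403 = 2418
  Σ(broken) = 2418 kJ
Bonds formed (products):
  H-H: 3 × 425 = 1275
  N≡N: 1 × 911 = 911
  Σ(formed) = 2186 kJ
ΔH = Σ(broken) − Σ(formed) = 2418 − 2186 = +232 kJ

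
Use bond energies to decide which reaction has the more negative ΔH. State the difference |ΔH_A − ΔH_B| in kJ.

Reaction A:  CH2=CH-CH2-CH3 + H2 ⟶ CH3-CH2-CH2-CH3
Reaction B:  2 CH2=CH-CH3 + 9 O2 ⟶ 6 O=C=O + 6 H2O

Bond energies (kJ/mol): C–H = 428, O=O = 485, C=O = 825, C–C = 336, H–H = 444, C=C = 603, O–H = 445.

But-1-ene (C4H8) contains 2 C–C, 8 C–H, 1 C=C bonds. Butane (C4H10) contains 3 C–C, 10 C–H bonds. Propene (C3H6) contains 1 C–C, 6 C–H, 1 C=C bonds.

Reaction A:
  Bonds broken (reactants):
    C–C: 2 × 336 = 672
    C–H: 8 × 428 = 3424
    C=C: 1 × 603 = 603
    H–H: 1 × 444 = 444
    Σ(broken) = 5143 kJ
  Bonds formed (products):
    C–C: 3 × 336 = 1008
    C–H: 10 × 428 = 4280
    Σ(formed) = 5288 kJ
  ΔH_A = 5143 − 5288 = −145 kJ
Reaction B:
  Bonds broken (reactants):
    C–C: 2 × 336 = 672
    C–H: 12 × 428 = 5136
    C=C: 2 × 603 = 1206
    O=O: 9 × 485 = 4365
    Σ(broken) = 11379 kJ
  Bonds formed (products):
    C=O: 12 × 825 = 9900
    O–H: 12 × 445 = 5340
    Σ(formed) = 15240 kJ
  ΔH_B = 11379 − 15240 = −3861 kJ
ΔH_A − ΔH_B = +3716 kJ, so reaction B has the more negative ΔH; |ΔH_A − ΔH_B| = 3716 kJ.

Reaction B, by 3716 kJ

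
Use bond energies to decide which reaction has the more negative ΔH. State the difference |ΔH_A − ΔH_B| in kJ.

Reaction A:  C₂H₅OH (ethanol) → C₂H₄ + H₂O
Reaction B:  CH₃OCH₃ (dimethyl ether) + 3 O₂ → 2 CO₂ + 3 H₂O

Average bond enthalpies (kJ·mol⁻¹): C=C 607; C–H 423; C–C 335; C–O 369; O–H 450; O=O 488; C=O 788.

Reaction B, by 1182 kJ

Reaction A:
  Bonds broken (reactants):
    C–C: 1 × 335 = 335
    C–H: 5 × 423 = 2115
    C–O: 1 × 369 = 369
    O–H: 1 × 450 = 450
    Σ(broken) = 3269 kJ
  Bonds formed (products):
    C–H: 4 × 423 = 1692
    C=C: 1 × 607 = 607
    O–H: 2 × 450 = 900
    Σ(formed) = 3199 kJ
  ΔH_A = 3269 − 3199 = +70 kJ
Reaction B:
  Bonds broken (reactants):
    C–H: 6 × 423 = 2538
    C–O: 2 × 369 = 738
    O=O: 3 × 488 = 1464
    Σ(broken) = 4740 kJ
  Bonds formed (products):
    C=O: 4 × 788 = 3152
    O–H: 6 × 450 = 2700
    Σ(formed) = 5852 kJ
  ΔH_B = 4740 − 5852 = −1112 kJ
ΔH_A − ΔH_B = +1182 kJ, so reaction B has the more negative ΔH; |ΔH_A − ΔH_B| = 1182 kJ.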